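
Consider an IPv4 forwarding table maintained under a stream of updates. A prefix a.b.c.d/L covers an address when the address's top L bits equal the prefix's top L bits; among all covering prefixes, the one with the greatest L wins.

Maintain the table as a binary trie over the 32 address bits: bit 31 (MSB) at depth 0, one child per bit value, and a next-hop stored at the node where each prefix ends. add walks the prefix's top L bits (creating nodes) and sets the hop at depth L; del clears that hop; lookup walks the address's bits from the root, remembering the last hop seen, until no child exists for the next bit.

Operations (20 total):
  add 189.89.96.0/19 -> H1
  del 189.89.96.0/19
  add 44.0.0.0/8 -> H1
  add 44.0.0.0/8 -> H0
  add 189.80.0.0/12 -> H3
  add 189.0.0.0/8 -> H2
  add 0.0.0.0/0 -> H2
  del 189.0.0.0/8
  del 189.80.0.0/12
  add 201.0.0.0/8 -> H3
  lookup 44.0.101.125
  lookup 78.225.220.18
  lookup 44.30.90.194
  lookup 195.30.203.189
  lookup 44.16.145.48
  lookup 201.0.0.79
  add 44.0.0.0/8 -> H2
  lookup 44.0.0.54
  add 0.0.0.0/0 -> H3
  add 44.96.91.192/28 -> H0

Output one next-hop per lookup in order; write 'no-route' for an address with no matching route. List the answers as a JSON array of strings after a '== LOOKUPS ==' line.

Apply in order:
  + 189.89.96.0/19 (H1) depth=19
  del 189.89.96.0/19 (clear depth 19)
  + 44.0.0.0/8 (H1) depth=8
  + 44.0.0.0/8 (H0) depth=8
  + 189.80.0.0/12 (H3) depth=12
  + 189.0.0.0/8 (H2) depth=8
  + 0.0.0.0/0 (H2) depth=0
  del 189.0.0.0/8 (clear depth 8)
  del 189.80.0.0/12 (clear depth 12)
  + 201.0.0.0/8 (H3) depth=8
  Q 44.0.101.125: descend 00101100 ; hops seen [H2,H0] ; pick H0
  Q 78.225.220.18: descend 0 ; hops seen [H2] ; pick H2
  Q 44.30.90.194: descend 00101100 ; hops seen [H2,H0] ; pick H0
  Q 195.30.203.189: descend 1100 ; hops seen [H2] ; pick H2
  Q 44.16.145.48: descend 00101100 ; hops seen [H2,H0] ; pick H0
  Q 201.0.0.79: descend 11001001 ; hops seen [H2,H3] ; pick H3
  + 44.0.0.0/8 (H2) depth=8
  Q 44.0.0.54: descend 00101100 ; hops seen [H2,H2] ; pick H2
  + 0.0.0.0/0 (H3) depth=0
  + 44.96.91.192/28 (H0) depth=28

== LOOKUPS ==
["H0","H2","H0","H2","H0","H3","H2"]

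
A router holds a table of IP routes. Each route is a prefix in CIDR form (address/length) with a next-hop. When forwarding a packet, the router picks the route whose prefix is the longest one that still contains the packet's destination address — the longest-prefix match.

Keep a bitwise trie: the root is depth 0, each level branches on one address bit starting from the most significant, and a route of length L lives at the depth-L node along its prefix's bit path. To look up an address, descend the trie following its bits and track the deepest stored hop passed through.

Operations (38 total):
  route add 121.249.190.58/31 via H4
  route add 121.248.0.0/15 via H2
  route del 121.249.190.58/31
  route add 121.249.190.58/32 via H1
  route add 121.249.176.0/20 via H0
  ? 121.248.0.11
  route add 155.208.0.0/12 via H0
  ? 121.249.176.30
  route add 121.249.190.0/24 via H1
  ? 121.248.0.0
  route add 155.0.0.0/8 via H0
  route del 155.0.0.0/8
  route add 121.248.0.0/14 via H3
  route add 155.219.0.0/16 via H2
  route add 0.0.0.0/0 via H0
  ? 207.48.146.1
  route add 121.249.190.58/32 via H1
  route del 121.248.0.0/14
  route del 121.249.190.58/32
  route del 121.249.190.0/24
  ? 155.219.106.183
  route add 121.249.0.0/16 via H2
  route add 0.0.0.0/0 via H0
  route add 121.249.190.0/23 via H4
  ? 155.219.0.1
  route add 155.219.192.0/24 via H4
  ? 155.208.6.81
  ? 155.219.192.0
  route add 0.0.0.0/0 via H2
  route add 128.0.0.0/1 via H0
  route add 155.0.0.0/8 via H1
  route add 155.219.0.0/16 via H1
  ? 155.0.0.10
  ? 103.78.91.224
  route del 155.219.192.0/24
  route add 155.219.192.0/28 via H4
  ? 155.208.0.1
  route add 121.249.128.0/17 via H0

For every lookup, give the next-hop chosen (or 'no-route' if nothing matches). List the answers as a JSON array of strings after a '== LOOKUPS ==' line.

Trace:
  + 121.249.190.58/31 (H4) depth=31
  + 121.248.0.0/15 (H2) depth=15
  - 121.249.190.58/31 clear@31
  + 121.249.190.58/32 (H1) depth=32
  + 121.249.176.0/20 (H0) depth=20
  lookup 121.248.0.11: bits 011110011111100 walk d0:-→d1:-→d2:-→d3:-→d4:-→d5:-→d6:-→d7:-→d8:-→d9:-→d10:-→d11:-→d12:-→d13:-→d14:-→d15:H2 -> H2
  + 155.208.0.0/12 (H0) depth=12
  lookup 121.249.176.30: bits 01111001111110011011 walk d0:-→d1:-→d2:-→d3:-→d4:-→d5:-→d6:-→d7:-→d8:-→d9:-→d10:-→d11:-→d12:-→d13:-→d14:-→d15:H2→d16:-→d17:-→d18:-→d19:-→d20:H0 -> H0
  + 121.249.190.0/24 (H1) depth=24
  lookup 121.248.0.0: bits 011110011111100 walk d0:-→d1:-→d2:-→d3:-→d4:-→d5:-→d6:-→d7:-→d8:-→d9:-→d10:-→d11:-→d12:-→d13:-→d14:-→d15:H2 -> H2
  + 155.0.0.0/8 (H0) depth=8
  - 155.0.0.0/8 clear@8
  + 121.248.0.0/14 (H3) depth=14
  + 155.219.0.0/16 (H2) depth=16
  + 0.0.0.0/0 (H0) depth=0
  lookup 207.48.146.1: bits 1 walk d0:H0→d1:- -> H0
  + 121.249.190.58/32 (H1) depth=32
  - 121.248.0.0/14 clear@14
  - 121.249.190.58/32 clear@32
  - 121.249.190.0/24 clear@24
  lookup 155.219.106.183: bits 1001101111011011 walk d0:H0→d1:-→d2:-→d3:-→d4:-→d5:-→d6:-→d7:-→d8:-→d9:-→d10:-→d11:-→d12:H0→d13:-→d14:-→d15:-→d16:H2 -> H2
  + 121.249.0.0/16 (H2) depth=16
  + 0.0.0.0/0 (H0) depth=0
  + 121.249.190.0/23 (H4) depth=23
  lookup 155.219.0.1: bits 1001101111011011 walk d0:H0→d1:-→d2:-→d3:-→d4:-→d5:-→d6:-→d7:-→d8:-→d9:-→d10:-→d11:-→d12:H0→d13:-→d14:-→d15:-→d16:H2 -> H2
  + 155.219.192.0/24 (H4) depth=24
  lookup 155.208.6.81: bits 100110111101 walk d0:H0→d1:-→d2:-→d3:-→d4:-→d5:-→d6:-→d7:-→d8:-→d9:-→d10:-→d11:-→d12:H0 -> H0
  lookup 155.219.192.0: bits 100110111101101111000000 walk d0:H0→d1:-→d2:-→d3:-→d4:-→d5:-→d6:-→d7:-→d8:-→d9:-→d10:-→d11:-→d12:H0→d13:-→d14:-→d15:-→d16:H2→d17:-→d18:-→d19:-→d20:-→d21:-→d22:-→d23:-→d24:H4 -> H4
  + 0.0.0.0/0 (H2) depth=0
  + 128.0.0.0/1 (H0) depth=1
  + 155.0.0.0/8 (H1) depth=8
  + 155.219.0.0/16 (H1) depth=16
  lookup 155.0.0.10: bits 10011011 walk d0:H2→d1:H0→d2:-→d3:-→d4:-→d5:-→d6:-→d7:-→d8:H1 -> H1
  lookup 103.78.91.224: bits 011 walk d0:H2→d1:-→d2:-→d3:- -> H2
  - 155.219.192.0/24 clear@24
  + 155.219.192.0/28 (H4) depth=28
  lookup 155.208.0.1: bits 100110111101 walk d0:H2→d1:H0→d2:-→d3:-→d4:-→d5:-→d6:-→d7:-→d8:H1→d9:-→d10:-→d11:-→d12:H0 -> H0
  + 121.249.128.0/17 (H0) depth=17

== LOOKUPS ==
["H2","H0","H2","H0","H2","H2","H0","H4","H1","H2","H0"]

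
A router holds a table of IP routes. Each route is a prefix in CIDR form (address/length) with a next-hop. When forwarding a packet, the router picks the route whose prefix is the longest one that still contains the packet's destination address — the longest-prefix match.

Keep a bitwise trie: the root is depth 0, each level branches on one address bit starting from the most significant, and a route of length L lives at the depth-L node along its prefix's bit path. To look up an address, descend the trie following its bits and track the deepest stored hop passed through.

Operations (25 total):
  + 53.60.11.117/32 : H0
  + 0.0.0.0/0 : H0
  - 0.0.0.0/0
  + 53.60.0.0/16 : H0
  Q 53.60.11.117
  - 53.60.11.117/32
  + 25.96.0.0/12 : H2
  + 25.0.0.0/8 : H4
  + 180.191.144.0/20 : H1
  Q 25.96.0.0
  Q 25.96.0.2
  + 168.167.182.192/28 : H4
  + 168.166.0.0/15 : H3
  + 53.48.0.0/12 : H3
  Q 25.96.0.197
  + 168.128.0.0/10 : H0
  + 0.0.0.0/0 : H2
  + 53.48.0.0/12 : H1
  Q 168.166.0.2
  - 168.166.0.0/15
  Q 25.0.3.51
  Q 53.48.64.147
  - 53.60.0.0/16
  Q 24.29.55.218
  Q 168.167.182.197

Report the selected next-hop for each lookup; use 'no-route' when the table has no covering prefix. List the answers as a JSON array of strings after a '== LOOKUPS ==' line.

Process each operation:
  add 53.60.11.117/32 -> H0 at depth 32
  add 0.0.0.0/0 -> H0 at depth 0
  - 0.0.0.0/0 clear@0
  add 53.60.0.0/16 -> H0 at depth 16
  ? 53.60.11.117  path d0:-→d1:-→d2:-→d3:-→d4:-→d5:-→d6:-→d7:-→d8:-→d9:-→d10:-→d11:-→d12:-→d13:-→d14:-→d15:-→d16:H0→d17:-→d18:-→d19:-→d20:-→d21:-→d22:-→d23:-→d24:-→d25:-→d26:-→d27:-→d28:-→d29:-→d30:-→d31:-→d32:H0  best=H0
  - 53.60.11.117/32 clear@32
  add 25.96.0.0/12 -> H2 at depth 12
  add 25.0.0.0/8 -> H4 at depth 8
  add 180.191.144.0/20 -> H1 at depth 20
  ? 25.96.0.0  path d0:-→d1:-→d2:-→d3:-→d4:-→d5:-→d6:-→d7:-→d8:H4→d9:-→d10:-→d11:-→d12:H2  best=H2
  ? 25.96.0.2  path d0:-→d1:-→d2:-→d3:-→d4:-→d5:-→d6:-→d7:-→d8:H4→d9:-→d10:-→d11:-→d12:H2  best=H2
  add 168.167.182.192/28 -> H4 at depth 28
  add 168.166.0.0/15 -> H3 at depth 15
  add 53.48.0.0/12 -> H3 at depth 12
  ? 25.96.0.197  path d0:-→d1:-→d2:-→d3:-→d4:-→d5:-→d6:-→d7:-→d8:H4→d9:-→d10:-→d11:-→d12:H2  best=H2
  add 168.128.0.0/10 -> H0 at depth 10
  add 0.0.0.0/0 -> H2 at depth 0
  add 53.48.0.0/12 -> H1 at depth 12
  ? 168.166.0.2  path d0:H2→d1:-→d2:-→d3:-→d4:-→d5:-→d6:-→d7:-→d8:-→d9:-→d10:H0→d11:-→d12:-→d13:-→d14:-→d15:H3  best=H3
  - 168.166.0.0/15 clear@15
  ? 25.0.3.51  path d0:H2→d1:-→d2:-→d3:-→d4:-→d5:-→d6:-→d7:-→d8:H4→d9:-  best=H4
  ? 53.48.64.147  path d0:H2→d1:-→d2:-→d3:-→d4:-→d5:-→d6:-→d7:-→d8:-→d9:-→d10:-→d11:-→d12:H1  best=H1
  - 53.60.0.0/16 clear@16
  ? 24.29.55.218  path d0:H2→d1:-→d2:-→d3:-→d4:-→d5:-→d6:-→d7:-  best=H2
  ? 168.167.182.197  path d0:H2→d1:-→d2:-→d3:-→d4:-→d5:-→d6:-→d7:-→d8:-→d9:-→d10:H0→d11:-→d12:-→d13:-→d14:-→d15:-→d16:-→d17:-→d18:-→d19:-→d20:-→d21:-→d22:-→d23:-→d24:-→d25:-→d26:-→d27:-→d28:H4  best=H4

== LOOKUPS ==
["H0","H2","H2","H2","H3","H4","H1","H2","H4"]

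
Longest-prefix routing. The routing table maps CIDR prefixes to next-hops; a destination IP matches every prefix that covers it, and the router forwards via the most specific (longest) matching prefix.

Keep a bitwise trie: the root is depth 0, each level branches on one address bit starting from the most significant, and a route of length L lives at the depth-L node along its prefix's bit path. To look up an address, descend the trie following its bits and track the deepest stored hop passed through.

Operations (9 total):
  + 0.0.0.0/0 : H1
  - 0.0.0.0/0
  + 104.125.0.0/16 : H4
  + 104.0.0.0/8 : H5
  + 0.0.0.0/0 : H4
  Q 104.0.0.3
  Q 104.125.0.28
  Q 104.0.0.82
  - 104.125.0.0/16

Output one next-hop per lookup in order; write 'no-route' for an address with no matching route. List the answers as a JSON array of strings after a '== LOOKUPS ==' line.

Process each operation:
  add 0.0.0.0/0 -> H1 at depth 0
  - 0.0.0.0/0 clear@0
  add 104.125.0.0/16 -> H4 at depth 16
  add 104.0.0.0/8 -> H5 at depth 8
  add 0.0.0.0/0 -> H4 at depth 0
  ? 104.0.0.3  path d0:H4→d1:-→d2:-→d3:-→d4:-→d5:-→d6:-→d7:-→d8:H5→d9:-  best=H5
  ? 104.125.0.28  path d0:H4→d1:-→d2:-→d3:-→d4:-→d5:-→d6:-→d7:-→d8:H5→d9:-→d10:-→d11:-→d12:-→d13:-→d14:-→d15:-→d16:H4  best=H4
  ? 104.0.0.82  path d0:H4→d1:-→d2:-→d3:-→d4:-→d5:-→d6:-→d7:-→d8:H5→d9:-  best=H5
  - 104.125.0.0/16 clear@16

== LOOKUPS ==
["H5","H4","H5"]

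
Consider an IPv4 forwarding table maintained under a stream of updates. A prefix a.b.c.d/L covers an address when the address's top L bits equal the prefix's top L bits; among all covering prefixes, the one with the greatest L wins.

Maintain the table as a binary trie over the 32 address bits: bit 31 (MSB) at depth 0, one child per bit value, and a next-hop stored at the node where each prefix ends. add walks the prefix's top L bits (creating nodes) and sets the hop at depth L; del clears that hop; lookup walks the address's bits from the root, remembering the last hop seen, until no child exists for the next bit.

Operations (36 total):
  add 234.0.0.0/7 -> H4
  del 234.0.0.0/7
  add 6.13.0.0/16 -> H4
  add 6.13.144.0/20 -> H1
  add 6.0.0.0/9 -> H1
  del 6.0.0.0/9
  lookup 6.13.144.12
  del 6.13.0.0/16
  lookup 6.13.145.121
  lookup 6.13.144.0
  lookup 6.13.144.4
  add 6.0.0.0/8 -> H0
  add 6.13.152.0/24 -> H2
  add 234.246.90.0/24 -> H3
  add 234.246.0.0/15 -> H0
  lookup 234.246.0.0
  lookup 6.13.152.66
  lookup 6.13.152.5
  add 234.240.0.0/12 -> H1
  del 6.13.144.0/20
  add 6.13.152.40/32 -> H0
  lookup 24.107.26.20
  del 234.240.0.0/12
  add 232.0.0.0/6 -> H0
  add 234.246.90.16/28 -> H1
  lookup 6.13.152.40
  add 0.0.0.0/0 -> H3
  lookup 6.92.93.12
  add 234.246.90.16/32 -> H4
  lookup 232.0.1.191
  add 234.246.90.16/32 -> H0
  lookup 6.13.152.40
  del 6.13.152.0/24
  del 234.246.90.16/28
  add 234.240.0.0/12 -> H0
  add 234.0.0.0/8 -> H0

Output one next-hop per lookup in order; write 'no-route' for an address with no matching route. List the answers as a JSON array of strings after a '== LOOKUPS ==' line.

Process each operation:
  add 234.0.0.0/7 -> H4 at depth 7
  - 234.0.0.0/7 clear@7
  add 6.13.0.0/16 -> H4 at depth 16
  add 6.13.144.0/20 -> H1 at depth 20
  add 6.0.0.0/9 -> H1 at depth 9
  - 6.0.0.0/9 clear@9
  lookup 6.13.144.12: bits 00000110000011011001 walk d0:-→d1:-→d2:-→d3:-→d4:-→d5:-→d6:-→d7:-→d8:-→d9:-→d10:-→d11:-→d12:-→d13:-→d14:-→d15:-→d16:H4→d17:-→d18:-→d19:-→d20:H1 -> H1
  - 6.13.0.0/16 clear@16
  lookup 6.13.145.121: bits 00000110000011011001 walk d0:-→d1:-→d2:-→d3:-→d4:-→d5:-→d6:-→d7:-→d8:-→d9:-→d10:-→d11:-→d12:-→d13:-→d14:-→d15:-→d16:-→d17:-→d18:-→d19:-→d20:H1 -> H1
  lookup 6.13.144.0: bits 00000110000011011001 walk d0:-→d1:-→d2:-→d3:-→d4:-→d5:-→d6:-→d7:-→d8:-→d9:-→d10:-→d11:-→d12:-→d13:-→d14:-→d15:-→d16:-→d17:-→d18:-→d19:-→d20:H1 -> H1
  lookup 6.13.144.4: bits 00000110000011011001 walk d0:-→d1:-→d2:-→d3:-→d4:-→d5:-→d6:-→d7:-→d8:-→d9:-→d10:-→d11:-→d12:-→d13:-→d14:-→d15:-→d16:-→d17:-→d18:-→d19:-→d20:H1 -> H1
  add 6.0.0.0/8 -> H0 at depth 8
  add 6.13.152.0/24 -> H2 at depth 24
  add 234.246.90.0/24 -> H3 at depth 24
  add 234.246.0.0/15 -> H0 at depth 15
  lookup 234.246.0.0: bits 11101010111101100 walk d0:-→d1:-→d2:-→d3:-→d4:-→d5:-→d6:-→d7:-→d8:-→d9:-→d10:-→d11:-→d12:-→d13:-→d14:-→d15:H0→d16:-→d17:- -> H0
  lookup 6.13.152.66: bits 000001100000110110011000 walk d0:-→d1:-→d2:-→d3:-→d4:-→d5:-→d6:-→d7:-→d8:H0→d9:-→d10:-→d11:-→d12:-→d13:-→d14:-→d15:-→d16:-→d17:-→d18:-→d19:-→d20:H1→d21:-→d22:-→d23:-→d24:H2 -> H2
  lookup 6.13.152.5: bits 000001100000110110011000 walk d0:-→d1:-→d2:-→d3:-→d4:-→d5:-→d6:-→d7:-→d8:H0→d9:-→d10:-→d11:-→d12:-→d13:-→d14:-→d15:-→d16:-→d17:-→d18:-→d19:-→d20:H1→d21:-→d22:-→d23:-→d24:H2 -> H2
  add 234.240.0.0/12 -> H1 at depth 12
  - 6.13.144.0/20 clear@20
  add 6.13.152.40/32 -> H0 at depth 32
  lookup 24.107.26.20: bits 000 walk d0:-→d1:-→d2:-→d3:- -> no-route
  - 234.240.0.0/12 clear@12
  add 232.0.0.0/6 -> H0 at depth 6
  add 234.246.90.16/28 -> H1 at depth 28
  lookup 6.13.152.40: bits 00000110000011011001100000101000 walk d0:-→d1:-→d2:-→d3:-→d4:-→d5:-→d6:-→d7:-→d8:H0→d9:-→d10:-→d11:-→d12:-→d13:-→d14:-→d15:-→d16:-→d17:-→d18:-→d19:-→d20:-→d21:-→d22:-→d23:-→d24:H2→d25:-→d26:-→d27:-→d28:-→d29:-→d30:-→d31:-→d32:H0 -> H0
  add 0.0.0.0/0 -> H3 at depth 0
  lookup 6.92.93.12: bits 000001100 walk d0:H3→d1:-→d2:-→d3:-→d4:-→d5:-→d6:-→d7:-→d8:H0→d9:- -> H0
  add 234.246.90.16/32 -> H4 at depth 32
  lookup 232.0.1.191: bits 111010 walk d0:H3→d1:-→d2:-→d3:-→d4:-→d5:-→d6:H0 -> H0
  add 234.246.90.16/32 -> H0 at depth 32
  lookup 6.13.152.40: bits 00000110000011011001100000101000 walk d0:H3→d1:-→d2:-→d3:-→d4:-→d5:-→d6:-→d7:-→d8:H0→d9:-→d10:-→d11:-→d12:-→d13:-→d14:-→d15:-→d16:-→d17:-→d18:-→d19:-→d20:-→d21:-→d22:-→d23:-→d24:H2→d25:-→d26:-→d27:-→d28:-→d29:-→d30:-→d31:-→d32:H0 -> H0
  - 6.13.152.0/24 clear@24
  - 234.246.90.16/28 clear@28
  add 234.240.0.0/12 -> H0 at depth 12
  add 234.0.0.0/8 -> H0 at depth 8

== LOOKUPS ==
["H1","H1","H1","H1","H0","H2","H2","no-route","H0","H0","H0","H0"]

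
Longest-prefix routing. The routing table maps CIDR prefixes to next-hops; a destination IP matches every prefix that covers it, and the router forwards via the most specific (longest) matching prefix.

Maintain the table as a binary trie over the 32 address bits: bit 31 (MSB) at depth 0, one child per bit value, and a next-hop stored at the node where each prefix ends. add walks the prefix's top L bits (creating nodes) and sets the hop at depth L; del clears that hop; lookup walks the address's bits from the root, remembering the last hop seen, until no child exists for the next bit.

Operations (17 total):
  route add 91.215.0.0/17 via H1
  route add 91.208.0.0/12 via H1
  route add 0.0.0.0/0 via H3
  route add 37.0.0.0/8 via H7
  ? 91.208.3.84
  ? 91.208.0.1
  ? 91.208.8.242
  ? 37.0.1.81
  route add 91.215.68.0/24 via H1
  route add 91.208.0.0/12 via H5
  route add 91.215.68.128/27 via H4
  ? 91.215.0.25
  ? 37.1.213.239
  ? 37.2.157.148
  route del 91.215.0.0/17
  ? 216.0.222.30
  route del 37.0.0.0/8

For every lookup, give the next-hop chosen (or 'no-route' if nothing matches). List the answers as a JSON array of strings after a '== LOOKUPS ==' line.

Process each operation:
  add 91.215.0.0/17 -> H1 at depth 17
  add 91.208.0.0/12 -> H1 at depth 12
  add 0.0.0.0/0 -> H3 at depth 0
  add 37.0.0.0/8 -> H7 at depth 8
  Q 91.208.3.84: descend 0101101111010 ; hops seen [H3,H1] ; pick H1
  Q 91.208.0.1: descend 0101101111010 ; hops seen [H3,H1] ; pick H1
  Q 91.208.8.242: descend 0101101111010 ; hops seen [H3,H1] ; pick H1
  Q 37.0.1.81: descend 00100101 ; hops seen [H3,H7] ; pick H7
  add 91.215.68.0/24 -> H1 at depth 24
  add 91.208.0.0/12 -> H5 at depth 12
  add 91.215.68.128/27 -> H4 at depth 27
  Q 91.215.0.25: descend 01011011110101110 ; hops seen [H3,H5,H1] ; pick H1
  Q 37.1.213.239: descend 00100101 ; hops seen [H3,H7] ; pick H7
  Q 37.2.157.148: descend 00100101 ; hops seen [H3,H7] ; pick H7
  - 91.215.0.0/17 clear@17
  Q 216.0.222.30: descend ε ; hops seen [H3] ; pick H3
  - 37.0.0.0/8 clear@8

== LOOKUPS ==
["H1","H1","H1","H7","H1","H7","H7","H3"]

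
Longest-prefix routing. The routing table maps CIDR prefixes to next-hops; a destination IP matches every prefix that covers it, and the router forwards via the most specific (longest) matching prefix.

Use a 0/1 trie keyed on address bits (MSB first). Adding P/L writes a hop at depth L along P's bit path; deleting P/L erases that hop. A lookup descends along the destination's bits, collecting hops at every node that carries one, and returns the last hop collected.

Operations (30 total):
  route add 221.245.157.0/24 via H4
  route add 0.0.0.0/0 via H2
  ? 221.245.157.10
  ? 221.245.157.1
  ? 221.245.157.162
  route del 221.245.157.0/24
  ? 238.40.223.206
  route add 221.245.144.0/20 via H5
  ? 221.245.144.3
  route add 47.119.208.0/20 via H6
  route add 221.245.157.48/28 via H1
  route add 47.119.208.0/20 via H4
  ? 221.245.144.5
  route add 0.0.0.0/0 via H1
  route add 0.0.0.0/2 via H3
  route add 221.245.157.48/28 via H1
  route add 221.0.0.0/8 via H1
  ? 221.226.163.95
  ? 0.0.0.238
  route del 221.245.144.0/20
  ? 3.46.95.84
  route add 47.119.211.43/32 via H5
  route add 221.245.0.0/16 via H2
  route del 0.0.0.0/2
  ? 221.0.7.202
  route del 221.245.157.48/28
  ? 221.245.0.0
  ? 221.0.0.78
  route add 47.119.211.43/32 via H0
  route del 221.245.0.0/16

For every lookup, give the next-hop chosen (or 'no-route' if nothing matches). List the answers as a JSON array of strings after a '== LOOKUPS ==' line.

Apply in order:
  add 221.245.157.0/24 -> H4 at depth 24
  add 0.0.0.0/0 -> H2 at depth 0
  ? 221.245.157.10  path d0:H2→d1:-→d2:-→d3:-→d4:-→d5:-→d6:-→d7:-→d8:-→d9:-→d10:-→d11:-→d12:-→d13:-→d14:-→d15:-→d16:-→d17:-→d18:-→d19:-→d20:-→d21:-→d22:-→d23:-→d24:H4  best=H4
  ? 221.245.157.1  path d0:H2→d1:-→d2:-→d3:-→d4:-→d5:-→d6:-→d7:-→d8:-→d9:-→d10:-→d11:-→d12:-→d13:-→d14:-→d15:-→d16:-→d17:-→d18:-→d19:-→d20:-→d21:-→d22:-→d23:-→d24:H4  best=H4
  ? 221.245.157.162  path d0:H2→d1:-→d2:-→d3:-→d4:-→d5:-→d6:-→d7:-→d8:-→d9:-→d10:-→d11:-→d12:-→d13:-→d14:-→d15:-→d16:-→d17:-→d18:-→d19:-→d20:-→d21:-→d22:-→d23:-→d24:H4  best=H4
  del 221.245.157.0/24 (clear depth 24)
  ? 238.40.223.206  path d0:H2→d1:-→d2:-  best=H2
  add 221.245.144.0/20 -> H5 at depth 20
  ? 221.245.144.3  path d0:H2→d1:-→d2:-→d3:-→d4:-→d5:-→d6:-→d7:-→d8:-→d9:-→d10:-→d11:-→d12:-→d13:-→d14:-→d15:-→d16:-→d17:-→d18:-→d19:-→d20:H5  best=H5
  add 47.119.208.0/20 -> H6 at depth 20
  add 221.245.157.48/28 -> H1 at depth 28
  add 47.119.208.0/20 -> H4 at depth 20
  ? 221.245.144.5  path d0:H2→d1:-→d2:-→d3:-→d4:-→d5:-→d6:-→d7:-→d8:-→d9:-→d10:-→d11:-→d12:-→d13:-→d14:-→d15:-→d16:-→d17:-→d18:-→d19:-→d20:H5  best=H5
  add 0.0.0.0/0 -> H1 at depth 0
  add 0.0.0.0/2 -> H3 at depth 2
  add 221.245.157.48/28 -> H1 at depth 28
  add 221.0.0.0/8 -> H1 at depth 8
  ? 221.226.163.95  path d0:H1→d1:-→d2:-→d3:-→d4:-→d5:-→d6:-→d7:-→d8:H1→d9:-→d10:-→d11:-  best=H1
  ? 0.0.0.238  path d0:H1→d1:-→d2:H3  best=H3
  del 221.245.144.0/20 (clear depth 20)
  ? 3.46.95.84  path d0:H1→d1:-→d2:H3  best=H3
  add 47.119.211.43/32 -> H5 at depth 32
  add 221.245.0.0/16 -> H2 at depth 16
  del 0.0.0.0/2 (clear depth 2)
  ? 221.0.7.202  path d0:H1→d1:-→d2:-→d3:-→d4:-→d5:-→d6:-→d7:-→d8:H1  best=H1
  del 221.245.157.48/28 (clear depth 28)
  ? 221.245.0.0  path d0:H1→d1:-→d2:-→d3:-→d4:-→d5:-→d6:-→d7:-→d8:H1→d9:-→d10:-→d11:-→d12:-→d13:-→d14:-→d15:-→d16:H2  best=H2
  ? 221.0.0.78  path d0:H1→d1:-→d2:-→d3:-→d4:-→d5:-→d6:-→d7:-→d8:H1  best=H1
  add 47.119.211.43/32 -> H0 at depth 32
  del 221.245.0.0/16 (clear depth 16)

== LOOKUPS ==
["H4","H4","H4","H2","H5","H5","H1","H3","H3","H1","H2","H1"]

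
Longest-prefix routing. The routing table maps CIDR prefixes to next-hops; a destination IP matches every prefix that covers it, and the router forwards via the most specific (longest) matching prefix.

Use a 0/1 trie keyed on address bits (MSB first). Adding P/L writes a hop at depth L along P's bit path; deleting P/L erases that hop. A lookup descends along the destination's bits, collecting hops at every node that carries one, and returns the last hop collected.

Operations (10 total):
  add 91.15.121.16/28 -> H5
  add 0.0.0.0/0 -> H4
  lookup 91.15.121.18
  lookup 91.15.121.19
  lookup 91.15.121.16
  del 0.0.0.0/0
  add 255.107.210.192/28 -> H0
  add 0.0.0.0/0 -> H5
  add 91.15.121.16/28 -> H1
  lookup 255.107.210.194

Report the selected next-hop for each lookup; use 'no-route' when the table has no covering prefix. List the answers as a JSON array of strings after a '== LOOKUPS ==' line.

Apply in order:
  + 91.15.121.16/28 (H5) depth=28
  + 0.0.0.0/0 (H4) depth=0
  lookup 91.15.121.18: bits 0101101100001111011110010001 walk d0:H4→d1:-→d2:-→d3:-→d4:-→d5:-→d6:-→d7:-→d8:-→d9:-→d10:-→d11:-→d12:-→d13:-→d14:-→d15:-→d16:-→d17:-→d18:-→d19:-→d20:-→d21:-→d22:-→d23:-→d24:-→d25:-→d26:-→d27:-→d28:H5 -> H5
  lookup 91.15.121.19: bits 0101101100001111011110010001 walk d0:H4→d1:-→d2:-→d3:-→d4:-→d5:-→d6:-→d7:-→d8:-→d9:-→d10:-→d11:-→d12:-→d13:-→d14:-→d15:-→d16:-→d17:-→d18:-→d19:-→d20:-→d21:-→d22:-→d23:-→d24:-→d25:-→d26:-→d27:-→d28:H5 -> H5
  lookup 91.15.121.16: bits 0101101100001111011110010001 walk d0:H4→d1:-→d2:-→d3:-→d4:-→d5:-→d6:-→d7:-→d8:-→d9:-→d10:-→d11:-→d12:-→d13:-→d14:-→d15:-→d16:-→d17:-→d18:-→d19:-→d20:-→d21:-→d22:-→d23:-→d24:-→d25:-→d26:-→d27:-→d28:H5 -> H5
  del 0.0.0.0/0 (clear depth 0)
  + 255.107.210.192/28 (H0) depth=28
  + 0.0.0.0/0 (H5) depth=0
  + 91.15.121.16/28 (H1) depth=28
  lookup 255.107.210.194: bits 1111111101101011110100101100 walk d0:H5→d1:-→d2:-→d3:-→d4:-→d5:-→d6:-→d7:-→d8:-→d9:-→d10:-→d11:-→d12:-→d13:-→d14:-→d15:-→d16:-→d17:-→d18:-→d19:-→d20:-→d21:-→d22:-→d23:-→d24:-→d25:-→d26:-→d27:-→d28:H0 -> H0

== LOOKUPS ==
["H5","H5","H5","H0"]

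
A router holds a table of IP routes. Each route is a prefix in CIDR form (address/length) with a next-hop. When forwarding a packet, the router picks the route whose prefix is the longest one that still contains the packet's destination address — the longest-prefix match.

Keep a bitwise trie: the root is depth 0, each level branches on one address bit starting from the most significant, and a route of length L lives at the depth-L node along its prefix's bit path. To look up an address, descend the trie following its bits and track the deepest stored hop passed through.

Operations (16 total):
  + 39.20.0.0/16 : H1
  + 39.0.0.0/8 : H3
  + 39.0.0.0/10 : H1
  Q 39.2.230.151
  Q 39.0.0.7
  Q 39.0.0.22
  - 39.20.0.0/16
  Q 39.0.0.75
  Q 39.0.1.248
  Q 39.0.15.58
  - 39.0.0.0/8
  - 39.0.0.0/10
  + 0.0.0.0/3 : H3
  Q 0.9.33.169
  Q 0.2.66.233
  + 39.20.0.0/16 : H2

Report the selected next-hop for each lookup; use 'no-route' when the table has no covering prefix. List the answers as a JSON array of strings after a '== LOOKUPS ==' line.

Trace:
  add 39.20.0.0/16 -> H1 at depth 16
  add 39.0.0.0/8 -> H3 at depth 8
  add 39.0.0.0/10 -> H1 at depth 10
  Q 39.2.230.151: descend 00100111000 ; hops seen [H3,H1] ; pick H1
  Q 39.0.0.7: descend 00100111000 ; hops seen [H3,H1] ; pick H1
  Q 39.0.0.22: descend 00100111000 ; hops seen [H3,H1] ; pick H1
  del 39.20.0.0/16 (clear depth 16)
  Q 39.0.0.75: descend 00100111000 ; hops seen [H3,H1] ; pick H1
  Q 39.0.1.248: descend 00100111000 ; hops seen [H3,H1] ; pick H1
  Q 39.0.15.58: descend 00100111000 ; hops seen [H3,H1] ; pick H1
  del 39.0.0.0/8 (clear depth 8)
  del 39.0.0.0/10 (clear depth 10)
  add 0.0.0.0/3 -> H3 at depth 3
  Q 0.9.33.169: descend 000 ; hops seen [H3] ; pick H3
  Q 0.2.66.233: descend 000 ; hops seen [H3] ; pick H3
  add 39.20.0.0/16 -> H2 at depth 16

== LOOKUPS ==
["H1","H1","H1","H1","H1","H1","H3","H3"]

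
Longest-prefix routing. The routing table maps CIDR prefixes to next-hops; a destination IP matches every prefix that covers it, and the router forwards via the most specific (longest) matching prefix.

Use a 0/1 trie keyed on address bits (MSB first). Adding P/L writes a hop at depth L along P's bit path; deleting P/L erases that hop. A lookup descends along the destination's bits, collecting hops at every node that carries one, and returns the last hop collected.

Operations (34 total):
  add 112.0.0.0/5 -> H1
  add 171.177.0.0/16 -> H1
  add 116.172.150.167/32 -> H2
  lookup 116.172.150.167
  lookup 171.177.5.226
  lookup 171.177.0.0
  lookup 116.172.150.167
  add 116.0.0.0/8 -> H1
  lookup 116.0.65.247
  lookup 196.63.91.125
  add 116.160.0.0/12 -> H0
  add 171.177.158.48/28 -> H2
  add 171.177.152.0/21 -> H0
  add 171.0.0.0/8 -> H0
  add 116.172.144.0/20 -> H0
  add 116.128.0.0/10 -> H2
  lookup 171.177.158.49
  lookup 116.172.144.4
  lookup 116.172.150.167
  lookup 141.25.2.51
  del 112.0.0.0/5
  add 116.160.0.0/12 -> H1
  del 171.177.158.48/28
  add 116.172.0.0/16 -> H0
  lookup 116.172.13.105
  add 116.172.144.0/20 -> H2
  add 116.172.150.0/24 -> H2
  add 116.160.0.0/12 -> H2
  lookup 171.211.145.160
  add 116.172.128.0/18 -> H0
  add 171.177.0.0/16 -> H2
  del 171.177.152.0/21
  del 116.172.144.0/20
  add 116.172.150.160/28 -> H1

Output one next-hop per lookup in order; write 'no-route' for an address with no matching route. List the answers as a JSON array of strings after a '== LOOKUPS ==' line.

Apply in order:
  add 112.0.0.0/5 -> H1 at depth 5
  add 171.177.0.0/16 -> H1 at depth 16
  add 116.172.150.167/32 -> H2 at depth 32
  ? 116.172.150.167  path d0:-→d1:-→d2:-→d3:-→d4:-→d5:H1→d6:-→d7:-→d8:-→d9:-→d10:-→d11:-→d12:-→d13:-→d14:-→d15:-→d16:-→d17:-→d18:-→d19:-→d20:-→d21:-→d22:-→d23:-→d24:-→d25:-→d26:-→d27:-→d28:-→d29:-→d30:-→d31:-→d32:H2  best=H2
  ? 171.177.5.226  path d0:-→d1:-→d2:-→d3:-→d4:-→d5:-→d6:-→d7:-→d8:-→d9:-→d10:-→d11:-→d12:-→d13:-→d14:-→d15:-→d16:H1  best=H1
  ? 171.177.0.0  path d0:-→d1:-→d2:-→d3:-→d4:-→d5:-→d6:-→d7:-→d8:-→d9:-→d10:-→d11:-→d12:-→d13:-→d14:-→d15:-→d16:H1  best=H1
  ? 116.172.150.167  path d0:-→d1:-→d2:-→d3:-→d4:-→d5:H1→d6:-→d7:-→d8:-→d9:-→d10:-→d11:-→d12:-→d13:-→d14:-→d15:-→d16:-→d17:-→d18:-→d19:-→d20:-→d21:-→d22:-→d23:-→d24:-→d25:-→d26:-→d27:-→d28:-→d29:-→d30:-→d31:-→d32:H2  best=H2
  add 116.0.0.0/8 -> H1 at depth 8
  ? 116.0.65.247  path d0:-→d1:-→d2:-→d3:-→d4:-→d5:H1→d6:-→d7:-→d8:H1  best=H1
  ? 196.63.91.125  path d0:-→d1:-  best=no-route
  add 116.160.0.0/12 -> H0 at depth 12
  add 171.177.158.48/28 -> H2 at depth 28
  add 171.177.152.0/21 -> H0 at depth 21
  add 171.0.0.0/8 -> H0 at depth 8
  add 116.172.144.0/20 -> H0 at depth 20
  add 116.128.0.0/10 -> H2 at depth 10
  ? 171.177.158.49  path d0:-→d1:-→d2:-→d3:-→d4:-→d5:-→d6:-→d7:-→d8:H0→d9:-→d10:-→d11:-→d12:-→d13:-→d14:-→d15:-→d16:H1→d17:-→d18:-→d19:-→d20:-→d21:H0→d22:-→d23:-→d24:-→d25:-→d26:-→d27:-→d28:H2  best=H2
  ? 116.172.144.4  path d0:-→d1:-→d2:-→d3:-→d4:-→d5:H1→d6:-→d7:-→d8:H1→d9:-→d10:H2→d11:-→d12:H0→d13:-→d14:-→d15:-→d16:-→d17:-→d18:-→d19:-→d20:H0→d21:-  best=H0
  ? 116.172.150.167  path d0:-→d1:-→d2:-→d3:-→d4:-→d5:H1→d6:-→d7:-→d8:H1→d9:-→d10:H2→d11:-→d12:H0→d13:-→d14:-→d15:-→d16:-→d17:-→d18:-→d19:-→d20:H0→d21:-→d22:-→d23:-→d24:-→d25:-→d26:-→d27:-→d28:-→d29:-→d30:-→d31:-→d32:H2  best=H2
  ? 141.25.2.51  path d0:-→d1:-→d2:-  best=no-route
  - 112.0.0.0/5 clear@5
  add 116.160.0.0/12 -> H1 at depth 12
  - 171.177.158.48/28 clear@28
  add 116.172.0.0/16 -> H0 at depth 16
  ? 116.172.13.105  path d0:-→d1:-→d2:-→d3:-→d4:-→d5:-→d6:-→d7:-→d8:H1→d9:-→d10:H2→d11:-→d12:H1→d13:-→d14:-→d15:-→d16:H0  best=H0
  add 116.172.144.0/20 -> H2 at depth 20
  add 116.172.150.0/24 -> H2 at depth 24
  add 116.160.0.0/12 -> H2 at depth 12
  ? 171.211.145.160  path d0:-→d1:-→d2:-→d3:-→d4:-→d5:-→d6:-→d7:-→d8:H0→d9:-  best=H0
  add 116.172.128.0/18 -> H0 at depth 18
  add 171.177.0.0/16 -> H2 at depth 16
  - 171.177.152.0/21 clear@21
  - 116.172.144.0/20 clear@20
  add 116.172.150.160/28 -> H1 at depth 28

== LOOKUPS ==
["H2","H1","H1","H2","H1","no-route","H2","H0","H2","no-route","H0","H0"]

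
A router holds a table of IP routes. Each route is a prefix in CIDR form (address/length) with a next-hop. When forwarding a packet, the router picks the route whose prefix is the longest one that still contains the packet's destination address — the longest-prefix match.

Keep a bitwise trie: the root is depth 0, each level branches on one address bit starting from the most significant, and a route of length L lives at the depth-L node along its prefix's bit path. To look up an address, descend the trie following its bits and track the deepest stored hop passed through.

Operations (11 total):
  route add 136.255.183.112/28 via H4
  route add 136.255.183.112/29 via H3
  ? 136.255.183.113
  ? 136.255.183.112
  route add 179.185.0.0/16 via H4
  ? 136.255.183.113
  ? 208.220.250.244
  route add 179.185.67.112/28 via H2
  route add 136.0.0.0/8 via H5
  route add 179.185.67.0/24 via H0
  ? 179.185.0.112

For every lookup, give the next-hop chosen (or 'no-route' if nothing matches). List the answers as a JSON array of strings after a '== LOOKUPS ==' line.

Process each operation:
  + 136.255.183.112/28 (H4) depth=28
  + 136.255.183.112/29 (H3) depth=29
  lookup 136.255.183.113: bits 10001000111111111011011101110 walk d0:-→d1:-→d2:-→d3:-→d4:-→d5:-→d6:-→d7:-→d8:-→d9:-→d10:-→d11:-→d12:-→d13:-→d14:-→d15:-→d16:-→d17:-→d18:-→d19:-→d20:-→d21:-→d22:-→d23:-→d24:-→d25:-→d26:-→d27:-→d28:H4→d29:H3 -> H3
  lookup 136.255.183.112: bits 10001000111111111011011101110 walk d0:-→d1:-→d2:-→d3:-→d4:-→d5:-→d6:-→d7:-→d8:-→d9:-→d10:-→d11:-→d12:-→d13:-→d14:-→d15:-→d16:-→d17:-→d18:-→d19:-→d20:-→d21:-→d22:-→d23:-→d24:-→d25:-→d26:-→d27:-→d28:H4→d29:H3 -> H3
  + 179.185.0.0/16 (H4) depth=16
  lookup 136.255.183.113: bits 10001000111111111011011101110 walk d0:-→d1:-→d2:-→d3:-→d4:-→d5:-→d6:-→d7:-→d8:-→d9:-→d10:-→d11:-→d12:-→d13:-→d14:-→d15:-→d16:-→d17:-→d18:-→d19:-→d20:-→d21:-→d22:-→d23:-→d24:-→d25:-→d26:-→d27:-→d28:H4→d29:H3 -> H3
  lookup 208.220.250.244: bits 1 walk d0:-→d1:- -> no-route
  + 179.185.67.112/28 (H2) depth=28
  + 136.0.0.0/8 (H5) depth=8
  + 179.185.67.0/24 (H0) depth=24
  lookup 179.185.0.112: bits 10110011101110010 walk d0:-→d1:-→d2:-→d3:-→d4:-→d5:-→d6:-→d7:-→d8:-→d9:-→d10:-→d11:-→d12:-→d13:-→d14:-→d15:-→d16:H4→d17:- -> H4

== LOOKUPS ==
["H3","H3","H3","no-route","H4"]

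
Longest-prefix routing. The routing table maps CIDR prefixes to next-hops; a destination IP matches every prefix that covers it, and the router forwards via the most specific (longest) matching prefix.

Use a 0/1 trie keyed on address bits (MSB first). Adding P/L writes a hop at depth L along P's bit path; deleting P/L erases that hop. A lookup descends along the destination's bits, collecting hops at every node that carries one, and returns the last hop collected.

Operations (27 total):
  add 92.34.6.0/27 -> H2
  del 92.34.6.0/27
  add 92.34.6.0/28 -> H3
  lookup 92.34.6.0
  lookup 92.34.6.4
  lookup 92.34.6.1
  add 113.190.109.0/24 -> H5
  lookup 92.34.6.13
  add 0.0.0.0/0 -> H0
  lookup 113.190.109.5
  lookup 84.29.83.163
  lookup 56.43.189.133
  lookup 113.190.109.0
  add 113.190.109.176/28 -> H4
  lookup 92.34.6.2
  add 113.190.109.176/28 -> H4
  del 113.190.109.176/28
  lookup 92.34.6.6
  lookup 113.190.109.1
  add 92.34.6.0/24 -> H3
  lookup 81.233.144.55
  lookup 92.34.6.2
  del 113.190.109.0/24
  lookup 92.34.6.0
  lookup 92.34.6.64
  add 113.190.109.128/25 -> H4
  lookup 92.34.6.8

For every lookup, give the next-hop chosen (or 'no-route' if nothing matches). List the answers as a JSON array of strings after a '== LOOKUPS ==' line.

Process each operation:
  + 92.34.6.0/27 (H2) depth=27
  del 92.34.6.0/27 (clear depth 27)
  + 92.34.6.0/28 (H3) depth=28
  Q 92.34.6.0: descend 0101110000100010000001100000 ; hops seen [H3] ; pick H3
  Q 92.34.6.4: descend 0101110000100010000001100000 ; hops seen [H3] ; pick H3
  Q 92.34.6.1: descend 0101110000100010000001100000 ; hops seen [H3] ; pick H3
  + 113.190.109.0/24 (H5) depth=24
  Q 92.34.6.13: descend 0101110000100010000001100000 ; hops seen [H3] ; pick H3
  + 0.0.0.0/0 (H0) depth=0
  Q 113.190.109.5: descend 011100011011111001101101 ; hops seen [H0,H5] ; pick H5
  Q 84.29.83.163: descend 0101 ; hops seen [H0] ; pick H0
  Q 56.43.189.133: descend 0 ; hops seen [H0] ; pick H0
  Q 113.190.109.0: descend 011100011011111001101101 ; hops seen [H0,H5] ; pick H5
  + 113.190.109.176/28 (H4) depth=28
  Q 92.34.6.2: descend 0101110000100010000001100000 ; hops seen [H0,H3] ; pick H3
  + 113.190.109.176/28 (H4) depth=28
  del 113.190.109.176/28 (clear depth 28)
  Q 92.34.6.6: descend 0101110000100010000001100000 ; hops seen [H0,H3] ; pick H3
  Q 113.190.109.1: descend 011100011011111001101101 ; hops seen [H0,H5] ; pick H5
  + 92.34.6.0/24 (H3) depth=24
  Q 81.233.144.55: descend 0101 ; hops seen [H0] ; pick H0
  Q 92.34.6.2: descend 0101110000100010000001100000 ; hops seen [H0,H3,H3] ; pick H3
  del 113.190.109.0/24 (clear depth 24)
  Q 92.34.6.0: descend 0101110000100010000001100000 ; hops seen [H0,H3,H3] ; pick H3
  Q 92.34.6.64: descend 0101110000100010000001100 ; hops seen [H0,H3] ; pick H3
  + 113.190.109.128/25 (H4) depth=25
  Q 92.34.6.8: descend 0101110000100010000001100000 ; hops seen [H0,H3,H3] ; pick H3

== LOOKUPS ==
["H3","H3","H3","H3","H5","H0","H0","H5","H3","H3","H5","H0","H3","H3","H3","H3"]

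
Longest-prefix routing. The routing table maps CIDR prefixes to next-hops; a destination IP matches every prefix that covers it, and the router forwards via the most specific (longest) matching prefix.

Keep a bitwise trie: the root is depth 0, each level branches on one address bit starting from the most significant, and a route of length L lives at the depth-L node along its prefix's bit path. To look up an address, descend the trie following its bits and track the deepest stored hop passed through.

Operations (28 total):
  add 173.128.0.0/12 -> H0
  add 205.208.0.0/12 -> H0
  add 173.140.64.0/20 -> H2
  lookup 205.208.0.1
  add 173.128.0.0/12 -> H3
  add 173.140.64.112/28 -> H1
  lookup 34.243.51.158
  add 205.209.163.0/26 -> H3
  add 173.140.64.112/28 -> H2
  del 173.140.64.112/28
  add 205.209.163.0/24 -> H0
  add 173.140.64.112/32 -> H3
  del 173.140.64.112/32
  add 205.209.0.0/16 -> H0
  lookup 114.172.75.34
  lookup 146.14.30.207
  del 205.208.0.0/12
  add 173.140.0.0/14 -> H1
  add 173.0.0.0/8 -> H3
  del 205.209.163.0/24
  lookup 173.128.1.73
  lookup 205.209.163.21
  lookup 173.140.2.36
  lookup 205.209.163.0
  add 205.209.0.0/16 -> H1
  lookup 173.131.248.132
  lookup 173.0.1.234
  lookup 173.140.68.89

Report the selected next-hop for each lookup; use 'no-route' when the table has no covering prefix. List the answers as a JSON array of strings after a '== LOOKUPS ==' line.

Apply in order:
  add 173.128.0.0/12 -> H0 at depth 12
  add 205.208.0.0/12 -> H0 at depth 12
  add 173.140.64.0/20 -> H2 at depth 20
  Q 205.208.0.1: descend 110011011101 ; hops seen [H0] ; pick H0
  add 173.128.0.0/12 -> H3 at depth 12
  add 173.140.64.112/28 -> H1 at depth 28
  Q 34.243.51.158: descend ε ; hops seen [∅] ; pick no-route
  add 205.209.163.0/26 -> H3 at depth 26
  add 173.140.64.112/28 -> H2 at depth 28
  - 173.140.64.112/28 clear@28
  add 205.209.163.0/24 -> H0 at depth 24
  add 173.140.64.112/32 -> H3 at depth 32
  - 173.140.64.112/32 clear@32
  add 205.209.0.0/16 -> H0 at depth 16
  Q 114.172.75.34: descend ε ; hops seen [∅] ; pick no-route
  Q 146.14.30.207: descend 10 ; hops seen [∅] ; pick no-route
  - 205.208.0.0/12 clear@12
  add 173.140.0.0/14 -> H1 at depth 14
  add 173.0.0.0/8 -> H3 at depth 8
  - 205.209.163.0/24 clear@24
  Q 173.128.1.73: descend 101011011000 ; hops seen [H3,H3] ; pick H3
  Q 205.209.163.21: descend 11001101110100011010001100 ; hops seen [H0,H3] ; pick H3
  Q 173.140.2.36: descend 10101101100011000 ; hops seen [H3,H3,H1] ; pick H1
  Q 205.209.163.0: descend 11001101110100011010001100 ; hops seen [H0,H3] ; pick H3
  add 205.209.0.0/16 -> H1 at depth 16
  Q 173.131.248.132: descend 101011011000 ; hops seen [H3,H3] ; pick H3
  Q 173.0.1.234: descend 10101101 ; hops seen [H3] ; pick H3
  Q 173.140.68.89: descend 101011011000110001000 ; hops seen [H3,H3,H1,H2] ; pick H2

== LOOKUPS ==
["H0","no-route","no-route","no-route","H3","H3","H1","H3","H3","H3","H2"]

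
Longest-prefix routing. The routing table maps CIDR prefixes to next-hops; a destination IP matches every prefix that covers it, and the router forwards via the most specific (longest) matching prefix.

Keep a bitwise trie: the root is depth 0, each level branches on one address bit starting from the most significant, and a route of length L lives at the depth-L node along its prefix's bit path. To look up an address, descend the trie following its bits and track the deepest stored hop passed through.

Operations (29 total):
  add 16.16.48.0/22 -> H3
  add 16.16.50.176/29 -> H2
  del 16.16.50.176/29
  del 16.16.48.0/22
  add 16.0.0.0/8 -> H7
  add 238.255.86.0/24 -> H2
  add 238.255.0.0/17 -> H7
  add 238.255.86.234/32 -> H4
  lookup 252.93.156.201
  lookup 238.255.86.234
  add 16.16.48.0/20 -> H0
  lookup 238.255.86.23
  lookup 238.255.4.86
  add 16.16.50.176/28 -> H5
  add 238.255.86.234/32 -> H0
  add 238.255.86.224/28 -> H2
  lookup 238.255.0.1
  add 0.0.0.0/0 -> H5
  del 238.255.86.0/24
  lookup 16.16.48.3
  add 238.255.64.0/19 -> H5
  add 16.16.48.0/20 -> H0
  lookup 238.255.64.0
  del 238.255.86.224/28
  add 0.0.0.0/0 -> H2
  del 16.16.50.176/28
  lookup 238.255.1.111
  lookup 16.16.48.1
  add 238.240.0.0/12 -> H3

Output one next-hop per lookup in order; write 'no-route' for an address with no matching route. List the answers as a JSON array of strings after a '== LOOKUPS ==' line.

Apply in order:
  + 16.16.48.0/22 (H3) depth=22
  + 16.16.50.176/29 (H2) depth=29
  del 16.16.50.176/29 (clear depth 29)
  del 16.16.48.0/22 (clear depth 22)
  + 16.0.0.0/8 (H7) depth=8
  + 238.255.86.0/24 (H2) depth=24
  + 238.255.0.0/17 (H7) depth=17
  + 238.255.86.234/32 (H4) depth=32
  ? 252.93.156.201  path d0:-→d1:-→d2:-→d3:-  best=no-route
  ? 238.255.86.234  path d0:-→d1:-→d2:-→d3:-→d4:-→d5:-→d6:-→d7:-→d8:-→d9:-→d10:-→d11:-→d12:-→d13:-→d14:-→d15:-→d16:-→d17:H7→d18:-→d19:-→d20:-→d21:-→d22:-→d23:-→d24:H2→d25:-→d26:-→d27:-→d28:-→d29:-→d30:-→d31:-→d32:H4  best=H4
  + 16.16.48.0/20 (H0) depth=20
  ? 238.255.86.23  path d0:-→d1:-→d2:-→d3:-→d4:-→d5:-→d6:-→d7:-→d8:-→d9:-→d10:-→d11:-→d12:-→d13:-→d14:-→d15:-→d16:-→d17:H7→d18:-→d19:-→d20:-→d21:-→d22:-→d23:-→d24:H2  best=H2
  ? 238.255.4.86  path d0:-→d1:-→d2:-→d3:-→d4:-→d5:-→d6:-→d7:-→d8:-→d9:-→d10:-→d11:-→d12:-→d13:-→d14:-→d15:-→d16:-→d17:H7  best=H7
  + 16.16.50.176/28 (H5) depth=28
  + 238.255.86.234/32 (H0) depth=32
  + 238.255.86.224/28 (H2) depth=28
  ? 238.255.0.1  path d0:-→d1:-→d2:-→d3:-→d4:-→d5:-→d6:-→d7:-→d8:-→d9:-→d10:-→d11:-→d12:-→d13:-→d14:-→d15:-→d16:-→d17:H7  best=H7
  + 0.0.0.0/0 (H5) depth=0
  del 238.255.86.0/24 (clear depth 24)
  ? 16.16.48.3  path d0:H5→d1:-→d2:-→d3:-→d4:-→d5:-→d6:-→d7:-→d8:H7→d9:-→d10:-→d11:-→d12:-→d13:-→d14:-→d15:-→d16:-→d17:-→d18:-→d19:-→d20:H0→d21:-→d22:-  best=H0
  + 238.255.64.0/19 (H5) depth=19
  + 16.16.48.0/20 (H0) depth=20
  ? 238.255.64.0  path d0:H5→d1:-→d2:-→d3:-→d4:-→d5:-→d6:-→d7:-→d8:-→d9:-→d10:-→d11:-→d12:-→d13:-→d14:-→d15:-→d16:-→d17:H7→d18:-→d19:H5  best=H5
  del 238.255.86.224/28 (clear depth 28)
  + 0.0.0.0/0 (H2) depth=0
  del 16.16.50.176/28 (clear depth 28)
  ? 238.255.1.111  path d0:H2→d1:-→d2:-→d3:-→d4:-→d5:-→d6:-→d7:-→d8:-→d9:-→d10:-→d11:-→d12:-→d13:-→d14:-→d15:-→d16:-→d17:H7  best=H7
  ? 16.16.48.1  path d0:H2→d1:-→d2:-→d3:-→d4:-→d5:-→d6:-→d7:-→d8:H7→d9:-→d10:-→d11:-→d12:-→d13:-→d14:-→d15:-→d16:-→d17:-→d18:-→d19:-→d20:H0→d21:-→d22:-  best=H0
  + 238.240.0.0/12 (H3) depth=12

== LOOKUPS ==
["no-route","H4","H2","H7","H7","H0","H5","H7","H0"]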